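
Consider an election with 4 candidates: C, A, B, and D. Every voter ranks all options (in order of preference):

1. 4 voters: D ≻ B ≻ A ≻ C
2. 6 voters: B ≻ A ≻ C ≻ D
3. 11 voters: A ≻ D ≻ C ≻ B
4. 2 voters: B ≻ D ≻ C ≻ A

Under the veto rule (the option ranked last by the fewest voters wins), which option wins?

Last-place votes: C 4, A 2, B 11, D 6.
A is ranked last by the fewest voters, so A wins.

A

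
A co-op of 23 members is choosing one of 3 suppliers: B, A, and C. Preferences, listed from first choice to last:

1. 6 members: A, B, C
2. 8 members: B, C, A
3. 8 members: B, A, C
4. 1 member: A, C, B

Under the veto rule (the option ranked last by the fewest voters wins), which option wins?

B

Last-place votes: B 1, A 8, C 14.
B is ranked last by the fewest voters, so B wins.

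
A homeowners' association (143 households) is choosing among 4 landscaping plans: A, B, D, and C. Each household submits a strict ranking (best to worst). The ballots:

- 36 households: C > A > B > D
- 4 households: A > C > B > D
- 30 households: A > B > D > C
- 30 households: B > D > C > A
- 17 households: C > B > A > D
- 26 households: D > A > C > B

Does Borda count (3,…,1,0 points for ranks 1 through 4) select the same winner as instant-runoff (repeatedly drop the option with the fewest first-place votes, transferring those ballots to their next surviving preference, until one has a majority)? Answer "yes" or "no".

Borda — scores: A 243, B 224, D 168, C 223. Winner: A.
Instant-runoff — R1 A 34, B 30, D 26, C 53 (D out); R2 A 60, B 30, C 53 (B out); R3 A 60, C 83 (C winner). Winner: C.
The two methods disagree.

no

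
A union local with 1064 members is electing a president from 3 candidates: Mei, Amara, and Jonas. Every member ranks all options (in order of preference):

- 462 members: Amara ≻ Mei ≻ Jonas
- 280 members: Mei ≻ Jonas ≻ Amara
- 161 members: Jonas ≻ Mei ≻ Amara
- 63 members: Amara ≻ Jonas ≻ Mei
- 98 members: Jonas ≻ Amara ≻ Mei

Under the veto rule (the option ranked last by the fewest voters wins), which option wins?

Mei

Last-place votes: Mei 161, Amara 441, Jonas 462.
Mei is ranked last by the fewest voters, so Mei wins.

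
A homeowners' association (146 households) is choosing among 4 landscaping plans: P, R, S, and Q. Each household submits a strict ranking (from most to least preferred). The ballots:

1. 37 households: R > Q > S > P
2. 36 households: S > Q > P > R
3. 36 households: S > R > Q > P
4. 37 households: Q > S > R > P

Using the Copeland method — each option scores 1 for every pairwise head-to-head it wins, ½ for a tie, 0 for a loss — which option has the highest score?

Q

P: loses to R, S, and Q → score 0.
R: beats P; ties Q; loses to S → score 1.5.
S: beats P and R; loses to Q → score 2.
Q: beats P and S; ties R → score 2.5.
Q has the best pairwise record.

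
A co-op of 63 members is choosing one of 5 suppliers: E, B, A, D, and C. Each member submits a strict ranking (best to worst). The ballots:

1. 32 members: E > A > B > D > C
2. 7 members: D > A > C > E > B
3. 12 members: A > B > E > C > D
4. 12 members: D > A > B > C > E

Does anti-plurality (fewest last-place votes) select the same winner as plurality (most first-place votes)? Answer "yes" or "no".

no

Anti-plurality — last-place votes: E 12, B 7, A 0, D 12, C 32. Winner: A.
Plurality — first-place votes: E 32, B 0, A 12, D 19, C 0. Winner: E.
The two methods disagree.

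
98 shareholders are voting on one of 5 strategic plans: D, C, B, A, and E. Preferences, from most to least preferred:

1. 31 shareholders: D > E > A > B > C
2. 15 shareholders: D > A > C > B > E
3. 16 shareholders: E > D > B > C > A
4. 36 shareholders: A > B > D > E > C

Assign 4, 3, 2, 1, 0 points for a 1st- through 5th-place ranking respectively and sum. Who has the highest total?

D

D: 31·4 + 15·4 + 16·3 + 36·2 = 304
C: 31·0 + 15·2 + 16·1 + 36·0 = 46
B: 31·1 + 15·1 + 16·2 + 36·3 = 186
A: 31·2 + 15·3 + 16·0 + 36·4 = 251
E: 31·3 + 15·0 + 16·4 + 36·1 = 193
D has the highest Borda score (304).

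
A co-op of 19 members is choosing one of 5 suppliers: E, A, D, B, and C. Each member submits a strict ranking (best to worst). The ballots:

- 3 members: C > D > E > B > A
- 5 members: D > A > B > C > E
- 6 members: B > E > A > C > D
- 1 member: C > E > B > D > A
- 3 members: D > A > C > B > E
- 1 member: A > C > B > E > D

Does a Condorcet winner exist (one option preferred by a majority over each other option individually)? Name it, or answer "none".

Checking pairwise contests:
D beats E 11–8.
E beats A 10–9.
C beats D 11–8.
D beats B 11–8.
A beats C 15–4.
Every option loses at least one head-to-head, so there is no Condorcet winner.

none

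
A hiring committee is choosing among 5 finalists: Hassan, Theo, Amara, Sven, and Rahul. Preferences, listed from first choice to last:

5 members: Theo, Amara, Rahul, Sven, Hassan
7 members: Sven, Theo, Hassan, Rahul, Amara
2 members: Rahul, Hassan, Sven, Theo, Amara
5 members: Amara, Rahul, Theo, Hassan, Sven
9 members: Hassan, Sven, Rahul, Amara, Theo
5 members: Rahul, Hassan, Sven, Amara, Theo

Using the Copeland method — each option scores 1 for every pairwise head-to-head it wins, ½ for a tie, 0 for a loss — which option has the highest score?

Rahul

Hassan: beats Amara and Sven; loses to Theo and Rahul → score 2.
Theo: beats Hassan; loses to Amara, Sven, and Rahul → score 1.
Amara: beats Theo; loses to Hassan, Sven, and Rahul → score 1.
Sven: beats Theo and Amara; loses to Hassan and Rahul → score 2.
Rahul: beats Hassan, Theo, Amara, and Sven → score 4.
Rahul has the best pairwise record.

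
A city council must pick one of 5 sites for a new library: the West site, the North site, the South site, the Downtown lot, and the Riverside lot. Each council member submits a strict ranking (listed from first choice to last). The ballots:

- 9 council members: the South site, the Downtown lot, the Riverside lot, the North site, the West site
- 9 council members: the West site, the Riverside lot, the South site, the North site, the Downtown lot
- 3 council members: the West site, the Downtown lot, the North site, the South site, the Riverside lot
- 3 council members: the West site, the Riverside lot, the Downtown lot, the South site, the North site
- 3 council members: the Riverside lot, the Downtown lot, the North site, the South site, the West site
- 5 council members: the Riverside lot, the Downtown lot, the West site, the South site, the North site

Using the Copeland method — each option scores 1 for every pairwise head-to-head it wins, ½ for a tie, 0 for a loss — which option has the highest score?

the West site: beats the North site and the South site; loses to the Downtown lot and the Riverside lot → score 2.
the North site: loses to the West site, the South site, the Downtown lot, and the Riverside lot → score 0.
the South site: beats the North site and the Downtown lot; loses to the West site and the Riverside lot → score 2.
the Downtown lot: beats the West site and the North site; loses to the South site and the Riverside lot → score 2.
the Riverside lot: beats the West site, the North site, the South site, and the Downtown lot → score 4.
the Riverside lot has the best pairwise record.

the Riverside lot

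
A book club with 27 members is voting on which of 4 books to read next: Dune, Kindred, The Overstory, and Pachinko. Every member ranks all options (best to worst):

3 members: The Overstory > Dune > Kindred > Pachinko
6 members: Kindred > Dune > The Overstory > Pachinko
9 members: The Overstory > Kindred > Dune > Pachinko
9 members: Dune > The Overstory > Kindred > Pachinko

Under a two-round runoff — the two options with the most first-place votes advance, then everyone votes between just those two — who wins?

Dune

Round 1 first-place votes: Dune 9, Kindred 6, The Overstory 12, Pachinko 0.
The Overstory and Dune advance.
Runoff: The Overstory is preferred to Dune by 12 voters; Dune by 15.
Dune wins the runoff.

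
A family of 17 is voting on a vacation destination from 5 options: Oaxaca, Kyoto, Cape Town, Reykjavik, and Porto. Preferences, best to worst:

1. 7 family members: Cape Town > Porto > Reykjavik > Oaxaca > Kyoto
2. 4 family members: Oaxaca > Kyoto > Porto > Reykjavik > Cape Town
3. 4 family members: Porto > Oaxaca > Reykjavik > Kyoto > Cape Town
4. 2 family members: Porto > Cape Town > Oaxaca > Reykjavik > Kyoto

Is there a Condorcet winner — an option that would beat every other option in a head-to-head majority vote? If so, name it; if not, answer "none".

Porto

Porto vs Oaxaca: 13–4 for Porto.
Porto vs Kyoto: 13–4 for Porto.
Porto vs Cape Town: 10–7 for Porto.
Porto vs Reykjavik: 17–0 for Porto.
Porto beats every other option head-to-head.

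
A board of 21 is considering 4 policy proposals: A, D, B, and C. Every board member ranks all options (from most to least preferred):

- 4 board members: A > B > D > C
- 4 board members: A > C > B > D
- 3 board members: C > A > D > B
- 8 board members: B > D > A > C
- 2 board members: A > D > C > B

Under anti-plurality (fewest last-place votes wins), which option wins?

Last-place votes: A 0, D 4, B 5, C 12.
A is ranked last by the fewest voters, so A wins.

A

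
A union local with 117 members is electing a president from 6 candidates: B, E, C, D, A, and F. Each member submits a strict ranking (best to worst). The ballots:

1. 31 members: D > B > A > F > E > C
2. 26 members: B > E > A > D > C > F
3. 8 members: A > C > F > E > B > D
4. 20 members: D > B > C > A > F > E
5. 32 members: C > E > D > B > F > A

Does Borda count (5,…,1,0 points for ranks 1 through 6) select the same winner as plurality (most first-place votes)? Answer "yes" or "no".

Borda — scores: B 406, E 279, C 278, D 403, A 251, F 138. Winner: B.
Plurality — first-place votes: B 26, E 0, C 32, D 51, A 8, F 0. Winner: D.
The two methods disagree.

no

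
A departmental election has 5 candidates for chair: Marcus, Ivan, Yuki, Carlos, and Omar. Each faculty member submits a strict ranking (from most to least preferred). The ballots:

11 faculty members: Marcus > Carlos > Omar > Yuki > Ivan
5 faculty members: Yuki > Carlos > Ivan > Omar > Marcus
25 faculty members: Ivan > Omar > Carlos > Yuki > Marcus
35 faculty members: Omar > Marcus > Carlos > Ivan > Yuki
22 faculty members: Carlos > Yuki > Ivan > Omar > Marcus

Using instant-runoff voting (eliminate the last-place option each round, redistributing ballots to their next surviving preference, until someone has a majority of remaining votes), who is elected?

Round 1: Marcus 11, Ivan 25, Yuki 5, Carlos 22, Omar 35. Eliminate Yuki.
Round 2: Marcus 11, Ivan 25, Carlos 27, Omar 35. Eliminate Marcus.
Round 3: Ivan 25, Carlos 38, Omar 35. Eliminate Ivan.
Round 4: Carlos 38, Omar 60. Omar has a majority.

Omar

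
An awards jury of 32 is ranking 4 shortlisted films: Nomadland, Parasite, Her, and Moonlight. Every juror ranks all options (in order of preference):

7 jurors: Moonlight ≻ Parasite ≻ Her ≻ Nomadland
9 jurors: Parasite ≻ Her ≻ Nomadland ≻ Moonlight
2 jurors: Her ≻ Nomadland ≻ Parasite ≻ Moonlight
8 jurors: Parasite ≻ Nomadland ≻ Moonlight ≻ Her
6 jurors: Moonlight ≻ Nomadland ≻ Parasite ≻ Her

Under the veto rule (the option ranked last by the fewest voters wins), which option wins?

Parasite

Last-place votes: Nomadland 7, Parasite 0, Her 14, Moonlight 11.
Parasite is ranked last by the fewest voters, so Parasite wins.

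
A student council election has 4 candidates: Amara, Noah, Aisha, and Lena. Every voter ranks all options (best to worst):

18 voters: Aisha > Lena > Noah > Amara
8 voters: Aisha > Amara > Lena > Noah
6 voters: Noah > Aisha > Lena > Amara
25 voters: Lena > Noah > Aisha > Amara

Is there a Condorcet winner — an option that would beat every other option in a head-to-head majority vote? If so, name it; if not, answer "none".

none

Checking pairwise contests:
Noah beats Amara 49–8.
Lena beats Noah 51–6.
Noah beats Aisha 31–26.
Aisha beats Lena 32–25.
Every option loses at least one head-to-head, so there is no Condorcet winner.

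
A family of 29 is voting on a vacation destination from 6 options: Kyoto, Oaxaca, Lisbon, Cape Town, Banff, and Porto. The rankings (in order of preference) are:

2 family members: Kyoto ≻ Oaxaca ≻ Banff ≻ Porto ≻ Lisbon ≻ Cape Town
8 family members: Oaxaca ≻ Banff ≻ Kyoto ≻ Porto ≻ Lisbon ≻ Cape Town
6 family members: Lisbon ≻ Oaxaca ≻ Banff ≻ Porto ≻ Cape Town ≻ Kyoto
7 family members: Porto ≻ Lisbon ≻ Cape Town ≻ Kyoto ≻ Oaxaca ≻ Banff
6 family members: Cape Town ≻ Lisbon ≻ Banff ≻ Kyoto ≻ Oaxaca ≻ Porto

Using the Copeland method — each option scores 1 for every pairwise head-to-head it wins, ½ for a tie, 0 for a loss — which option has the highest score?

Kyoto: beats Oaxaca and Porto; loses to Lisbon, Cape Town, and Banff → score 2.
Oaxaca: beats Cape Town, Banff, and Porto; loses to Kyoto and Lisbon → score 3.
Lisbon: beats Kyoto, Oaxaca, Cape Town, and Banff; loses to Porto → score 4.
Cape Town: beats Kyoto; loses to Oaxaca, Lisbon, Banff, and Porto → score 1.
Banff: beats Kyoto, Cape Town, and Porto; loses to Oaxaca and Lisbon → score 3.
Porto: beats Lisbon and Cape Town; loses to Kyoto, Oaxaca, and Banff → score 2.
Lisbon has the best pairwise record.

Lisbon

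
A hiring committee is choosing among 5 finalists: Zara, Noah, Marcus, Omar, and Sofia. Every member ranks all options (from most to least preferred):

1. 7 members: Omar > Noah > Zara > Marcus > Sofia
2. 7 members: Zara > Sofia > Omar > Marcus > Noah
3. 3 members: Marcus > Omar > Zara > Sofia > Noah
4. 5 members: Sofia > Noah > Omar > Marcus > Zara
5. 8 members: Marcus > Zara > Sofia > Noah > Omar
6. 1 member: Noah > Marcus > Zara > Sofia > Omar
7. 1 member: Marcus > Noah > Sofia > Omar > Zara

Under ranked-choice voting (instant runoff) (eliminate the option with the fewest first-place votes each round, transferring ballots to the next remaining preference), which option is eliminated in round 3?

Zara

Round 1: Zara 7, Noah 1, Marcus 12, Omar 7, Sofia 5. Eliminate Noah.
Round 2: Zara 7, Marcus 13, Omar 7, Sofia 5. Eliminate Sofia.
Round 3: Zara 7, Marcus 13, Omar 12. Eliminate Zara.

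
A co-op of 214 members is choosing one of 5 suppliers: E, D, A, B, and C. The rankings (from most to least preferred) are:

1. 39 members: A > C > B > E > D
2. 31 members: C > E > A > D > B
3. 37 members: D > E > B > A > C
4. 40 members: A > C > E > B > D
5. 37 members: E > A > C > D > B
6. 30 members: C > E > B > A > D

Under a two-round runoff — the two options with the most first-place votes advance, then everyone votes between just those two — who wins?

Round 1 first-place votes: E 37, D 37, A 79, B 0, C 61.
A and C advance.
Runoff: A is preferred to C by 153 voters; C by 61.
A wins the runoff.

A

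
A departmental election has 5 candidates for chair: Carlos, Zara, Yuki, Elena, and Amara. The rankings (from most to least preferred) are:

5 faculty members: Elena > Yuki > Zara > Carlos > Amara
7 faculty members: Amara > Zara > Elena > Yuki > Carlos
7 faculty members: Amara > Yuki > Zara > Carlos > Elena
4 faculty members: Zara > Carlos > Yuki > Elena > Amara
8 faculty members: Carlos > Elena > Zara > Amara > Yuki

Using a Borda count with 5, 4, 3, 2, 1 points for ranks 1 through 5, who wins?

Carlos: 5·2 + 7·1 + 7·2 + 4·4 + 8·5 = 87
Zara: 5·3 + 7·4 + 7·3 + 4·5 + 8·3 = 108
Yuki: 5·4 + 7·2 + 7·4 + 4·3 + 8·1 = 82
Elena: 5·5 + 7·3 + 7·1 + 4·2 + 8·4 = 93
Amara: 5·1 + 7·5 + 7·5 + 4·1 + 8·2 = 95
Zara has the highest Borda score (108).

Zara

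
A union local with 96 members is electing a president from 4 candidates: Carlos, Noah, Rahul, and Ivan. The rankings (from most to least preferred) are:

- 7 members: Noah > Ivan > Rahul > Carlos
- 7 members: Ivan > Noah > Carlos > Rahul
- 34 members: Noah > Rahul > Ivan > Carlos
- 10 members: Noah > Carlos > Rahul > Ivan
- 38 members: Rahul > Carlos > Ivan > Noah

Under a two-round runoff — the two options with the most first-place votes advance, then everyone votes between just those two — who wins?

Round 1 first-place votes: Carlos 0, Noah 51, Rahul 38, Ivan 7.
Noah and Rahul advance.
Runoff: Noah is preferred to Rahul by 58 voters; Rahul by 38.
Noah wins the runoff.

Noah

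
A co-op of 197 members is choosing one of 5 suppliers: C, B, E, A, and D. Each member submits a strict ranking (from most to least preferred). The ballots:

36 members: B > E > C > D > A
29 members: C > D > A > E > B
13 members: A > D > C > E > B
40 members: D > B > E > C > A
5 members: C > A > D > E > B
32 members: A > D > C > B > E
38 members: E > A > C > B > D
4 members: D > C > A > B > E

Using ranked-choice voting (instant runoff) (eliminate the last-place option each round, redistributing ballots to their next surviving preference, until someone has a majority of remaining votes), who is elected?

Round 1: C 34, B 36, E 38, A 45, D 44. Eliminate C.
Round 2: B 36, E 38, A 50, D 73. Eliminate B.
Round 3: E 74, A 50, D 73. Eliminate A.
Round 4: E 74, D 123. D has a majority.

D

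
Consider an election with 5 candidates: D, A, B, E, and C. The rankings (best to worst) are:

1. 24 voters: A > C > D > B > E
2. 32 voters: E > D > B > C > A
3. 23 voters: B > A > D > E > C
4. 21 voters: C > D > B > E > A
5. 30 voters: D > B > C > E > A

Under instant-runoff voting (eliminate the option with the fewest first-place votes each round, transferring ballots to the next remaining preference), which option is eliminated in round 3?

Round 1: D 30, A 24, B 23, E 32, C 21. Eliminate C.
Round 2: D 51, A 24, B 23, E 32. Eliminate B.
Round 3: D 51, A 47, E 32. Eliminate E.

E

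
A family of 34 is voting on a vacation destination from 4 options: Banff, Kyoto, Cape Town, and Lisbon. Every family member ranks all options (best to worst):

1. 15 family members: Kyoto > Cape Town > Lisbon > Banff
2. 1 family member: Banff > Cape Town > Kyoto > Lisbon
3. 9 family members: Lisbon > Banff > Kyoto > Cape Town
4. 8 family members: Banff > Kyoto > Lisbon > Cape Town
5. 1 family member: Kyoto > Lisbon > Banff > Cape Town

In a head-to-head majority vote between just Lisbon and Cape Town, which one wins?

Lisbon

Voters preferring Lisbon to Cape Town: 18; preferring Cape Town to Lisbon: 16.
Lisbon wins the head-to-head.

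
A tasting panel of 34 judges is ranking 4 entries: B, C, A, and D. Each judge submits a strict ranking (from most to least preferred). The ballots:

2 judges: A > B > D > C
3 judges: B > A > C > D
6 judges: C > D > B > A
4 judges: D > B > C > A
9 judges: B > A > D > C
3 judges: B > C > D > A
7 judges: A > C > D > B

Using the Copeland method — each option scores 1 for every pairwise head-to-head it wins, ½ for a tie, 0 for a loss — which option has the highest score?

B

B: beats C and A; ties D → score 2.5.
C: beats D; loses to B and A → score 1.
A: beats C and D; loses to B → score 2.
D: ties B; loses to C and A → score 0.5.
B has the best pairwise record.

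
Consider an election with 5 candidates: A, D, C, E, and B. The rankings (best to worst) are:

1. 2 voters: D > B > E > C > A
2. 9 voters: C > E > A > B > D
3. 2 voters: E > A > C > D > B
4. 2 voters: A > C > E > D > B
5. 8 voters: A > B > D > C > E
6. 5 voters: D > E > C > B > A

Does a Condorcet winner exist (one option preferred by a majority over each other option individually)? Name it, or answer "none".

none

Checking pairwise contests:
C beats A 16–12.
A beats D 21–7.
D beats C 15–13.
D beats E 15–13.
A beats B 21–7.
Every option loses at least one head-to-head, so there is no Condorcet winner.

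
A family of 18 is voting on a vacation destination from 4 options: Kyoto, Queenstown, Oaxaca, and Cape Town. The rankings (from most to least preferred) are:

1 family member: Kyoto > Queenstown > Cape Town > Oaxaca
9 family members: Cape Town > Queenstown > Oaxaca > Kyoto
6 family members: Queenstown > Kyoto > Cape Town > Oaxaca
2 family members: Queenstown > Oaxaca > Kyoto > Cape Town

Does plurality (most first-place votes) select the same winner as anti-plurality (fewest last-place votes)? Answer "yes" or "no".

no

Plurality — first-place votes: Kyoto 1, Queenstown 8, Oaxaca 0, Cape Town 9. Winner: Cape Town.
Anti-plurality — last-place votes: Kyoto 9, Queenstown 0, Oaxaca 7, Cape Town 2. Winner: Queenstown.
The two methods disagree.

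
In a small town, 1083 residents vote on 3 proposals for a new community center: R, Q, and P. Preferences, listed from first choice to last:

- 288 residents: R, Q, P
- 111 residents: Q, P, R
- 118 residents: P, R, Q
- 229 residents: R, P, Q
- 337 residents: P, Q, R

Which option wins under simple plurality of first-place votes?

First-place votes: R 517, Q 111, P 455.
R has the most first-place votes.

R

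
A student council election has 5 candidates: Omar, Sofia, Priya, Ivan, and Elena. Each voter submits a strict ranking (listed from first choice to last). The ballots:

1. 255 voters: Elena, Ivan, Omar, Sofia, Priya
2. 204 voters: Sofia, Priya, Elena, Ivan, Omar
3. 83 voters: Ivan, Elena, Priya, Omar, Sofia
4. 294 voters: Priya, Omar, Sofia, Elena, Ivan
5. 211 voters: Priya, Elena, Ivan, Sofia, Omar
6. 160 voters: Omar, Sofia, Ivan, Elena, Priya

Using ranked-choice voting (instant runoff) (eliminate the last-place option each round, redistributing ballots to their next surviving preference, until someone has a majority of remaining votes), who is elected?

Sofia

Round 1: Omar 160, Sofia 204, Priya 505, Ivan 83, Elena 255. Eliminate Ivan.
Round 2: Omar 160, Sofia 204, Priya 505, Elena 338. Eliminate Omar.
Round 3: Sofia 364, Priya 505, Elena 338. Eliminate Elena.
Round 4: Sofia 619, Priya 588. Sofia has a majority.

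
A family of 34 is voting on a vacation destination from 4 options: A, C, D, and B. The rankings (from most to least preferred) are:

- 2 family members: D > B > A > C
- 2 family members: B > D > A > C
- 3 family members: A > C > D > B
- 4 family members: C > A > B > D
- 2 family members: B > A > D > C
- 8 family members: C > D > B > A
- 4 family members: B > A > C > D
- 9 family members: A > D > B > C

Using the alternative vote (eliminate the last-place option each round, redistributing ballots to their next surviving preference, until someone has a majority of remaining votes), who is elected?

Round 1: A 12, C 12, D 2, B 8. Eliminate D.
Round 2: A 12, C 12, B 10. Eliminate B.
Round 3: A 22, C 12. A has a majority.

A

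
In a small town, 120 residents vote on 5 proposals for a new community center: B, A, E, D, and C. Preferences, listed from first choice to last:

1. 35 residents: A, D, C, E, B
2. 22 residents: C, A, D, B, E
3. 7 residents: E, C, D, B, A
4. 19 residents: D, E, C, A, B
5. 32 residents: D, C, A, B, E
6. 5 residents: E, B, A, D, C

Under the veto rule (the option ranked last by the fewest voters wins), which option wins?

Last-place votes: B 54, A 7, E 54, D 0, C 5.
D is ranked last by the fewest voters, so D wins.

D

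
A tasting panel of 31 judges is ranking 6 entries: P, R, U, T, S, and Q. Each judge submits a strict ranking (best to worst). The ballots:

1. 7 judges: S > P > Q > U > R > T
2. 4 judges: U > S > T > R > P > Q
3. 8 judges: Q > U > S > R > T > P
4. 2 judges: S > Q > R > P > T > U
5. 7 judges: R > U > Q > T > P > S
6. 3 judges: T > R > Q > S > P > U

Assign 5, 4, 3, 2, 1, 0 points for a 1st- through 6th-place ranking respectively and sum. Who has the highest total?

P: 7·4 + 4·1 + 8·0 + 2·2 + 7·1 + 3·1 = 46
R: 7·1 + 4·2 + 8·2 + 2·3 + 7·5 + 3·4 = 84
U: 7·2 + 4·5 + 8·4 + 2·0 + 7·4 + 3·0 = 94
T: 7·0 + 4·3 + 8·1 + 2·1 + 7·2 + 3·5 = 51
S: 7·5 + 4·4 + 8·3 + 2·5 + 7·0 + 3·2 = 91
Q: 7·3 + 4·0 + 8·5 + 2·4 + 7·3 + 3·3 = 99
Q has the highest Borda score (99).

Q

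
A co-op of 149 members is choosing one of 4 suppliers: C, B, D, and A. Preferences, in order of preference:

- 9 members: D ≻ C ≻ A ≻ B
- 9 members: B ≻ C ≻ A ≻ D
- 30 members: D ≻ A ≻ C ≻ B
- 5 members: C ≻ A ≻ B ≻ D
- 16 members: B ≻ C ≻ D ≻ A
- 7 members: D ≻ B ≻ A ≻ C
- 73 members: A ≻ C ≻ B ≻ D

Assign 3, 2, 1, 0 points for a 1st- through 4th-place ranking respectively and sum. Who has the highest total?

C: 9·2 + 9·2 + 30·1 + 5·3 + 16·2 + 7·0 + 73·2 = 259
B: 9·0 + 9·3 + 30·0 + 5·1 + 16·3 + 7·2 + 73·1 = 167
D: 9·3 + 9·0 + 30·3 + 5·0 + 16·1 + 7·3 + 73·0 = 154
A: 9·1 + 9·1 + 30·2 + 5·2 + 16·0 + 7·1 + 73·3 = 314
A has the highest Borda score (314).

A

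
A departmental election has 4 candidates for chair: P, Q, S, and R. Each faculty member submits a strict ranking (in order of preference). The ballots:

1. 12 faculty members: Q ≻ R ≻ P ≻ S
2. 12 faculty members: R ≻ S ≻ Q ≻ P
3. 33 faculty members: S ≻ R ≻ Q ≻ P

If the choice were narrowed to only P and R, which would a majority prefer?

Voters preferring P to R: 0; preferring R to P: 57.
R wins the head-to-head.

R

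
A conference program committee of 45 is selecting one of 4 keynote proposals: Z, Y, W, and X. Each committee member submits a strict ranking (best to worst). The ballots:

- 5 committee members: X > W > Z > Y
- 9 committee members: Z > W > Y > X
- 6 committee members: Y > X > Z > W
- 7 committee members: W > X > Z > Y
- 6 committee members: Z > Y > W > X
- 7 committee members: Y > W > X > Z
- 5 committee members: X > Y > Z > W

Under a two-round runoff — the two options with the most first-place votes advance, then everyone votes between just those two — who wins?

Z

Round 1 first-place votes: Z 15, Y 13, W 7, X 10.
Z and Y advance.
Runoff: Z is preferred to Y by 27 voters; Y by 18.
Z wins the runoff.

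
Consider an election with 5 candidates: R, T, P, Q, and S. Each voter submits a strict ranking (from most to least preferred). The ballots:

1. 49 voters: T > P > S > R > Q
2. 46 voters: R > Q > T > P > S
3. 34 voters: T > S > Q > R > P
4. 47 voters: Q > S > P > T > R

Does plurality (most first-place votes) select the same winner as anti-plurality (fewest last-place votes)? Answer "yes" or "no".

Plurality — first-place votes: R 46, T 83, P 0, Q 47, S 0. Winner: T.
Anti-plurality — last-place votes: R 47, T 0, P 34, Q 49, S 46. Winner: T.
The two methods agree.

yes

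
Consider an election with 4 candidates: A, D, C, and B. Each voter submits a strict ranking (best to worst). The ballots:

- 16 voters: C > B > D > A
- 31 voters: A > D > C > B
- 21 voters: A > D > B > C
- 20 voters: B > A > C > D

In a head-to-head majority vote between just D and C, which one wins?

Voters preferring D to C: 52; preferring C to D: 36.
D wins the head-to-head.

D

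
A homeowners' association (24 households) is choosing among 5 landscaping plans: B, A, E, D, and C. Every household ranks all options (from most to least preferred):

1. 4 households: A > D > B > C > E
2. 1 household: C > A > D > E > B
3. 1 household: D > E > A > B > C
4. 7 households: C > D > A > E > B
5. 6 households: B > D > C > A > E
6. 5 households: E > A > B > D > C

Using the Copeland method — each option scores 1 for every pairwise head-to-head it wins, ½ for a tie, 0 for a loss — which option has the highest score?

D

B: beats C; loses to A, E, and D → score 1.
A: beats B and E; loses to D and C → score 2.
E: beats B; loses to A, D, and C → score 1.
D: beats B, A, E, and C → score 4.
C: beats A and E; loses to B and D → score 2.
D has the best pairwise record.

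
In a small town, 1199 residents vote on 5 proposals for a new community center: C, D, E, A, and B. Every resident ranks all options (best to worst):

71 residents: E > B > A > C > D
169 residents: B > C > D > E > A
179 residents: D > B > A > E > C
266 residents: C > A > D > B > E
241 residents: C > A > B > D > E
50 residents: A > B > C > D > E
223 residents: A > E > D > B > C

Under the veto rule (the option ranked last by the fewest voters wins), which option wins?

B

Last-place votes: C 402, D 71, E 557, A 169, B 0.
B is ranked last by the fewest voters, so B wins.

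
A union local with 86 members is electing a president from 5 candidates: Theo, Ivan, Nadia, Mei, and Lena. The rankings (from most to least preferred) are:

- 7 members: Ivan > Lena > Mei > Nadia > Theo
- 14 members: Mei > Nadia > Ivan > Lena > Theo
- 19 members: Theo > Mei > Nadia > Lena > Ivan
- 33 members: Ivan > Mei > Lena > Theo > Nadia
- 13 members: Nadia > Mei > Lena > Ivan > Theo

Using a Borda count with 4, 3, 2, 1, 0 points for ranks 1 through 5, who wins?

Theo: 7·0 + 14·0 + 19·4 + 33·1 + 13·0 = 109
Ivan: 7·4 + 14·2 + 19·0 + 33·4 + 13·1 = 201
Nadia: 7·1 + 14·3 + 19·2 + 33·0 + 13·4 = 139
Mei: 7·2 + 14·4 + 19·3 + 33·3 + 13·3 = 265
Lena: 7·3 + 14·1 + 19·1 + 33·2 + 13·2 = 146
Mei has the highest Borda score (265).

Mei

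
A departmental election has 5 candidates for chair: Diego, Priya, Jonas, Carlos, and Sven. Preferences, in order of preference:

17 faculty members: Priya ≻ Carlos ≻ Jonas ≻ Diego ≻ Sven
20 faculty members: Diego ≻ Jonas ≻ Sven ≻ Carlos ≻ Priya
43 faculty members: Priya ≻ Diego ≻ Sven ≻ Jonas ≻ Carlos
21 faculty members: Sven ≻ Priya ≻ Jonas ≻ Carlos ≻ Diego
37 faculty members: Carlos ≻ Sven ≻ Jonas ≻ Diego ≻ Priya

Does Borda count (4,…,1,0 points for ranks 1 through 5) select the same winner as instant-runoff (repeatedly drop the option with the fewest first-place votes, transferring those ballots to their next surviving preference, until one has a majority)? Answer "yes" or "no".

Borda — scores: Diego 263, Priya 303, Jonas 253, Carlos 240, Sven 321. Winner: Sven.
Instant-runoff — R1 Diego 20, Priya 60, Jonas 0, Carlos 37, Sven 21 (Jonas out); R2 Diego 20, Priya 60, Carlos 37, Sven 21 (Diego out); R3 Priya 60, Carlos 37, Sven 41 (Carlos out); R4 Priya 60, Sven 78 (Sven winner). Winner: Sven.
The two methods agree.

yes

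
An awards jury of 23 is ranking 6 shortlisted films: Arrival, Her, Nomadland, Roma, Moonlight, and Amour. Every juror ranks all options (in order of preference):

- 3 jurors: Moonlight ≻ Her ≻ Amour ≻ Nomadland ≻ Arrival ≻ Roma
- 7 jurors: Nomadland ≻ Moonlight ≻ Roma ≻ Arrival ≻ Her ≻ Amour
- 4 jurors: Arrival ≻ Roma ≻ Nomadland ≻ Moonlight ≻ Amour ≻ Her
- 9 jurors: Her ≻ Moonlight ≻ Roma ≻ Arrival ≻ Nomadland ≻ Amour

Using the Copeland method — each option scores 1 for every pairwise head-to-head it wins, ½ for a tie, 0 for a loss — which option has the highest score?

Moonlight

Arrival: beats Nomadland and Amour; loses to Her, Roma, and Moonlight → score 2.
Her: beats Arrival, Nomadland, Roma, and Amour; loses to Moonlight → score 4.
Nomadland: beats Amour; loses to Arrival, Her, Roma, and Moonlight → score 1.
Roma: beats Arrival, Nomadland, and Amour; loses to Her and Moonlight → score 3.
Moonlight: beats Arrival, Her, Nomadland, Roma, and Amour → score 5.
Amour: loses to Arrival, Her, Nomadland, Roma, and Moonlight → score 0.
Moonlight has the best pairwise record.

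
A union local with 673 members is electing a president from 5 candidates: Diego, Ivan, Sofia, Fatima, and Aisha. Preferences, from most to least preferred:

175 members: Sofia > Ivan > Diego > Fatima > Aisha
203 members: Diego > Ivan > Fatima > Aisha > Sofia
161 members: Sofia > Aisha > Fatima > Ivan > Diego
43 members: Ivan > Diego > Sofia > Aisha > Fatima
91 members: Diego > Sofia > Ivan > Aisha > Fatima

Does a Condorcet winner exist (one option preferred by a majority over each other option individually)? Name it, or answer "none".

Checking pairwise contests:
Ivan beats Diego 379–294.
Sofia beats Ivan 427–246.
Diego beats Sofia 337–336.
Diego beats Fatima 512–161.
Diego beats Aisha 512–161.
Every option loses at least one head-to-head, so there is no Condorcet winner.

none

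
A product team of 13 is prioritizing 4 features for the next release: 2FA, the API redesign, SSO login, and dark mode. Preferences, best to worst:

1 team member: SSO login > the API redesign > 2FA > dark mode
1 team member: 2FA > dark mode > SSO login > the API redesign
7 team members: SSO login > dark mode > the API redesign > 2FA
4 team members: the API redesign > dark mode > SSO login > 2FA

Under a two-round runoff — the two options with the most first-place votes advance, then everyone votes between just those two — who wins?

Round 1 first-place votes: 2FA 1, the API redesign 4, SSO login 8, dark mode 0.
SSO login and the API redesign advance.
Runoff: SSO login is preferred to the API redesign by 9 voters; the API redesign by 4.
SSO login wins the runoff.

SSO login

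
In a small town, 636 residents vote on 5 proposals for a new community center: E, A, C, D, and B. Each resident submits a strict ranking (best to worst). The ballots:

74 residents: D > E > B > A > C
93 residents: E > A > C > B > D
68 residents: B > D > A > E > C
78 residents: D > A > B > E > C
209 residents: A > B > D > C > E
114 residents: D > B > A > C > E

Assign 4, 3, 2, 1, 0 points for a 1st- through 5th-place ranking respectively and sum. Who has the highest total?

A

E: 74·3 + 93·4 + 68·1 + 78·1 + 209·0 + 114·0 = 740
A: 74·1 + 93·3 + 68·2 + 78·3 + 209·4 + 114·2 = 1787
C: 74·0 + 93·2 + 68·0 + 78·0 + 209·1 + 114·1 = 509
D: 74·4 + 93·0 + 68·3 + 78·4 + 209·2 + 114·4 = 1686
B: 74·2 + 93·1 + 68·4 + 78·2 + 209·3 + 114·3 = 1638
A has the highest Borda score (1787).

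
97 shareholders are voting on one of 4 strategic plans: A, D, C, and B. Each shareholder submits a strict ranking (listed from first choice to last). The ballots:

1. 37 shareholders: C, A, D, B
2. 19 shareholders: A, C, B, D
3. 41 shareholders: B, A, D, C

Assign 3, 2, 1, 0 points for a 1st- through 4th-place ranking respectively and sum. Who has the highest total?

A: 37·2 + 19·3 + 41·2 = 213
D: 37·1 + 19·0 + 41·1 = 78
C: 37·3 + 19·2 + 41·0 = 149
B: 37·0 + 19·1 + 41·3 = 142
A has the highest Borda score (213).

A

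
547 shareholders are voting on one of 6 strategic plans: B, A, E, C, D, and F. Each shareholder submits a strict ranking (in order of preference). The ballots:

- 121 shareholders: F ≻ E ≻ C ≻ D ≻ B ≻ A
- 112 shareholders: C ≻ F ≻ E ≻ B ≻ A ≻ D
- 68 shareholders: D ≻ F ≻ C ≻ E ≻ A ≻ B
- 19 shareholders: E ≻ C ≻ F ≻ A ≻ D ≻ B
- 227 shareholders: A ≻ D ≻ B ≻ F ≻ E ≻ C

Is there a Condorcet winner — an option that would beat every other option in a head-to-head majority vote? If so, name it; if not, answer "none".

none

Checking pairwise contests:
A beats B 314–233.
E beats A 320–227.
D beats E 295–252.
E beats C 367–180.
A beats D 358–189.
D beats F 295–252.
Every option loses at least one head-to-head, so there is no Condorcet winner.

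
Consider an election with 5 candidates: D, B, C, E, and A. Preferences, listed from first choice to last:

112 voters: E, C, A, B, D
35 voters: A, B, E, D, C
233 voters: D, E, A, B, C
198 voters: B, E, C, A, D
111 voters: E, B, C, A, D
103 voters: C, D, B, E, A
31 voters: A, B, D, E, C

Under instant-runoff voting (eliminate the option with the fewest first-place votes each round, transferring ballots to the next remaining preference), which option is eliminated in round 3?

E

Round 1: D 233, B 198, C 103, E 223, A 66. Eliminate A.
Round 2: D 233, B 264, C 103, E 223. Eliminate C.
Round 3: D 336, B 264, E 223. Eliminate E.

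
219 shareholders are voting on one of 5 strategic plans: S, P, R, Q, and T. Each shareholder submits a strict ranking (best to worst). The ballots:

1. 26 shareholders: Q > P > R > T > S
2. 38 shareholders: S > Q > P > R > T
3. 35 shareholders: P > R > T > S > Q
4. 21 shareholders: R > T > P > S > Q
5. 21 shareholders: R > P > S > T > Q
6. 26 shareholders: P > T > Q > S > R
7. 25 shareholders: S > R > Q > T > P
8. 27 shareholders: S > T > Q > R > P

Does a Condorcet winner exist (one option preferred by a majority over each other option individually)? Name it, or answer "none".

Checking pairwise contests:
P beats S 129–90.
Q beats P 116–103.
S beats R 116–103.
S beats Q 167–52.
S beats T 111–108.
Every option loses at least one head-to-head, so there is no Condorcet winner.

none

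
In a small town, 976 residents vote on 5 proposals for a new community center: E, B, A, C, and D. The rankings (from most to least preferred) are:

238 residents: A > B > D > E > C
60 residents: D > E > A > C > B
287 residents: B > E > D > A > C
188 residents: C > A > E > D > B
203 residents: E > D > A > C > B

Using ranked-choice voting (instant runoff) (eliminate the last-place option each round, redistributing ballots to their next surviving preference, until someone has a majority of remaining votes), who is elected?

Round 1: E 203, B 287, A 238, C 188, D 60. Eliminate D.
Round 2: E 263, B 287, A 238, C 188. Eliminate C.
Round 3: E 263, B 287, A 426. Eliminate E.
Round 4: B 287, A 689. A has a majority.

A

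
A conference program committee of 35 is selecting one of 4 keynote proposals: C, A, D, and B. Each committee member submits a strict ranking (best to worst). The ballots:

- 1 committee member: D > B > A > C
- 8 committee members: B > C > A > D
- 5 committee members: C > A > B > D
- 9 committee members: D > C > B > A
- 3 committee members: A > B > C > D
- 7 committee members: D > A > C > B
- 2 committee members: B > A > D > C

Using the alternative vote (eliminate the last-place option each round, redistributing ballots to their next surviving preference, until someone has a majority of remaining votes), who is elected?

B

Round 1: C 5, A 3, D 17, B 10. Eliminate A.
Round 2: C 5, D 17, B 13. Eliminate C.
Round 3: D 17, B 18. B has a majority.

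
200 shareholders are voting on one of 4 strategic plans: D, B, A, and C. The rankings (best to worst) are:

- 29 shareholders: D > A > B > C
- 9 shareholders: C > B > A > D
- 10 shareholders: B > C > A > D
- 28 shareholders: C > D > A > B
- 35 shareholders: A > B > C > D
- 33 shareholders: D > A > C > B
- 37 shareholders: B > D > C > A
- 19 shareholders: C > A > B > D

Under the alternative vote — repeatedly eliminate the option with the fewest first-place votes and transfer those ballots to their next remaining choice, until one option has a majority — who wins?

Round 1: D 62, B 47, A 35, C 56. Eliminate A.
Round 2: D 62, B 82, C 56. Eliminate C.
Round 3: D 90, B 110. B has a majority.

B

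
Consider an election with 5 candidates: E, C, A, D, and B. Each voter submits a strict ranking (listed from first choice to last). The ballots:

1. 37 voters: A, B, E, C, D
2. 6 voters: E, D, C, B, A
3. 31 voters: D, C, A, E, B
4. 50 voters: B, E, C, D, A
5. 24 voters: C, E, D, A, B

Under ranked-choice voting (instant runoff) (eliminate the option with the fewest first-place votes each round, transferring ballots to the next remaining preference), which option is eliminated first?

Round 1: E 6, C 24, A 37, D 31, B 50. Eliminate E.

E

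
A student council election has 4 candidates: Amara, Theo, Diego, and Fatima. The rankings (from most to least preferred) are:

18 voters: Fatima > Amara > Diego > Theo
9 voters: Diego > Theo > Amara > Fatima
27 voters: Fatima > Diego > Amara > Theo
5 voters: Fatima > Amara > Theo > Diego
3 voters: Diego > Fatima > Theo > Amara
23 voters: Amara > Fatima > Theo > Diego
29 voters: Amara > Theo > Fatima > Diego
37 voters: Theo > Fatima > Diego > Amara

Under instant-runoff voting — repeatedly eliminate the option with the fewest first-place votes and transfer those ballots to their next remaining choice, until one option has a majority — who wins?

Round 1: Amara 52, Theo 37, Diego 12, Fatima 50. Eliminate Diego.
Round 2: Amara 52, Theo 46, Fatima 53. Eliminate Theo.
Round 3: Amara 61, Fatima 90. Fatima has a majority.

Fatima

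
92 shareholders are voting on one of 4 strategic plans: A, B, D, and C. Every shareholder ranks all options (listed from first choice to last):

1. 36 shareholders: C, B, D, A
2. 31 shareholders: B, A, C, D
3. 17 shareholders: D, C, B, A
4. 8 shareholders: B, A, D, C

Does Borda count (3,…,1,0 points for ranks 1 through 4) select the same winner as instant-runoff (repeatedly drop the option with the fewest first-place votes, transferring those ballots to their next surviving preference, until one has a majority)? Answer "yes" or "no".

no

Borda — scores: A 78, B 206, D 95, C 173. Winner: B.
Instant-runoff — R1 A 0, B 39, D 17, C 36 (A out); R2 B 39, D 17, C 36 (D out); R3 B 39, C 53 (C winner). Winner: C.
The two methods disagree.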